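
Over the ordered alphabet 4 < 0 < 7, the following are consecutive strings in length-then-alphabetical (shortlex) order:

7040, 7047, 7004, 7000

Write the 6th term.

Continuing the enumeration 2 steps past 7000: 7000 → 7007 → (answer).

7074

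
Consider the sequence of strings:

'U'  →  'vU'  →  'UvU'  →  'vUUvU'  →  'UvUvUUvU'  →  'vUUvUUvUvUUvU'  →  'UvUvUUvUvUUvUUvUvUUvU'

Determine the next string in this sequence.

From term 3 onward, concatenate the second-to-last term with the last: U·vU = UvU, vU·UvU = vUUvU, …
Continuing: vUUvUUvUvUUvU · UvUvUUvUvUUvUUvUvUUvU gives term 8.

vUUvUUvUvUUvUUvUvUUvUvUUvUUvUvUUvU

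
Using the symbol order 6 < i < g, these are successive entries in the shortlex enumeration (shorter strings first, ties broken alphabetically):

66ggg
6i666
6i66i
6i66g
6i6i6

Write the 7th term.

Advancing 2 positions from 6i6i6 through 6i6i6 → 6i6ii reaches term 7.

6i6ig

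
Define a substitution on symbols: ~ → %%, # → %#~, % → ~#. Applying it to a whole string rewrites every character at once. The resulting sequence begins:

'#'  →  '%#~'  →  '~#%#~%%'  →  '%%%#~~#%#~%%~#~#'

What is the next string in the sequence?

φ(%%%#~~#%#~%%~#~#) expands symbol-by-symbol to ~# ~# ~# %#~ %% %% %#~ ~# %#~ %% ~# ~# %% %#~ %% %#~; joining the 16 pieces gives the next term.

~#~#~#%#~%%%%%#~~#%#~%%~#~#%%%#~%%%#~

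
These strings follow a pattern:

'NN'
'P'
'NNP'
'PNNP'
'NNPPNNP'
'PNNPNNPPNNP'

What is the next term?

NNPPNNPPNNPNNPPNNP

From term 3 onward, concatenate the second-to-last term with the last: NN·P = NNP, P·NNP = PNNP, …
Continuing: NNPPNNP · PNNPNNPPNNP gives term 7.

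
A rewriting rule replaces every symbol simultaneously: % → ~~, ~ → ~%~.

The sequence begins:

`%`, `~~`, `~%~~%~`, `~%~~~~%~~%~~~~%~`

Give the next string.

~%~~~~%~~%~~%~~%~~~~%~~%~~~~%~~%~~%~~%~~~~%~

Replace each of the 16 characters of ~%~~~~%~~%~~~~%~ in place — ~%~ ~~ ~%~ ~%~ ~%~ ~%~ ~~ ~%~ ~%~ ~~ ~%~ ~%~ ~%~ ~%~ ~~ ~%~ — and concatenate.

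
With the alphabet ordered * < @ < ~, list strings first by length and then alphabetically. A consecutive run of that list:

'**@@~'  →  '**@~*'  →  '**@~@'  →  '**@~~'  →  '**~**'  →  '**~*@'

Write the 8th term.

**~@*

Stepping forward 2 times from **~*@: **~*@ → **~*~, then the target.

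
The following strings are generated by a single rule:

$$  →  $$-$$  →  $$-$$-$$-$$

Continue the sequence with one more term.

Every step duplicates the string with '-' between the halves.
Doubling $$-$$-$$-$$ with '-' between the halves:

$$-$$-$$-$$-$$-$$-$$-$$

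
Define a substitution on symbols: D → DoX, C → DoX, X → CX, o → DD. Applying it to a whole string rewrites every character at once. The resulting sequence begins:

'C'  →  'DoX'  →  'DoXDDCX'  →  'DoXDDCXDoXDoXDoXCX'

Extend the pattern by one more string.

DoXDDCXDoXDoXDoXCXDoXDDCXDoXDDCXDoXDDCXDoXCX

Applying the rule to each of the 18 symbols of DoXDDCXDoXDoXDoXCX gives the pieces DoX DD CX DoX DoX DoX CX DoX DD CX DoX DD CX DoX DD CX DoX CX, which concatenate to the answer.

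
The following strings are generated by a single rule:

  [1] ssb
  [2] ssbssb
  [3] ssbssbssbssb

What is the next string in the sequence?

ssbssbssbssbssbssbssbssb

Each string is two copies of the previous one concatenated.
One more doubling of ssbssbssbssb gives the answer.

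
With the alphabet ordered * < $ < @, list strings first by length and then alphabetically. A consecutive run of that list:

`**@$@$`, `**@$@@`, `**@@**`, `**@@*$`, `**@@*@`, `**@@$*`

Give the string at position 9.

**@@@*

Advancing 3 positions from **@@$* through **@@$* → **@@$$ → **@@$@ reaches term 9.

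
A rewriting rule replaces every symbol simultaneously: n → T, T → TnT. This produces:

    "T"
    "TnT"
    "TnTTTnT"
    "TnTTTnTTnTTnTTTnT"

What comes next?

Rewriting the 17 symbols of TnTTTnTTnTTnTTTnT one by one yields TnT T TnT TnT TnT T TnT TnT T TnT TnT T TnT TnT TnT T TnT; concatenated:

TnTTTnTTnTTnTTTnTTnTTTnTTnTTTnTTnTTnTTTnT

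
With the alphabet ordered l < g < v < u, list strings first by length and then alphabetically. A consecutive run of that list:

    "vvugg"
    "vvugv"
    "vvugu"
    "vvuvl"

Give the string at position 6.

Continuing the enumeration 2 steps past vvuvl: vvuvl → vvuvg → (answer).

vvuvv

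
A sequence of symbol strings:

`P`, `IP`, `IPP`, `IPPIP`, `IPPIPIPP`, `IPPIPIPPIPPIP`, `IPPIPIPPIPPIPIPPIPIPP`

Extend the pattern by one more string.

IPPIPIPPIPPIPIPPIPIPPIPPIPIPPIPPIP

This is a Fibonacci-style word recurrence s(k) = s(k−1)·s(k−2): e.g. IP·P = IPP.
Continuing: IPPIPIPPIPPIPIPPIPIPP · IPPIPIPPIPPIP gives term 8.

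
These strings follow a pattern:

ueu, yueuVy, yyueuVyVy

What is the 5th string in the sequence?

Every step adds y to the front and Vy to the end of the previous string.
From yyueuVyVy, 2 further steps: yyueuVyVy → yyyueuVyVyVy → (answer).

yyyyueuVyVyVyVy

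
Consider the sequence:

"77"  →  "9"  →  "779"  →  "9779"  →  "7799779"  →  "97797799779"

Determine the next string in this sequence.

From term 3 onward, concatenate the second-to-last term with the last: 77·9 = 779, 9·779 = 9779, …
So term 7 is 7799779·97797799779.

779977997797799779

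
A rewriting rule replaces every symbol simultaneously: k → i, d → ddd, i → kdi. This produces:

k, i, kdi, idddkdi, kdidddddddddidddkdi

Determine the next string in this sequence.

φ(kdidddddddddidddkdi) expands symbol-by-symbol to i ddd kdi ddd ddd ddd ddd ddd ddd ddd ddd ddd kdi ddd ddd ddd i ddd kdi; joining the 19 pieces gives the next term.

idddkdidddddddddddddddddddddddddddkdidddddddddidddkdi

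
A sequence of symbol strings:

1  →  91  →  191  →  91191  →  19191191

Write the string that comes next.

Each term (from the third on) is the two preceding terms concatenated in order: term 3 = 1·91 = 191.
Continuing: 91191 · 19191191 gives term 6.

9119119191191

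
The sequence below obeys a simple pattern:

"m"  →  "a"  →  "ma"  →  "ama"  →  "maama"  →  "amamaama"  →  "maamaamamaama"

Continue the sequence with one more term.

amamaamamaamaamamaama

This is a Fibonacci-style word recurrence s(k) = s(k−2)·s(k−1): e.g. m·a = ma.
Continuing: amamaama · maamaamamaama gives term 8.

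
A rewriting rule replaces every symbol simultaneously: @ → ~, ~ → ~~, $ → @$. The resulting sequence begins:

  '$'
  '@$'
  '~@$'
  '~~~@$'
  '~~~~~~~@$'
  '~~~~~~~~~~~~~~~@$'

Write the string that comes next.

Rewriting the 17 symbols of ~~~~~~~~~~~~~~~@$ one by one yields ~~ ~~ ~~ ~~ ~~ ~~ ~~ ~~ ~~ ~~ ~~ ~~ ~~ ~~ ~~ ~ @$; concatenated:

~~~~~~~~~~~~~~~~~~~~~~~~~~~~~~~@$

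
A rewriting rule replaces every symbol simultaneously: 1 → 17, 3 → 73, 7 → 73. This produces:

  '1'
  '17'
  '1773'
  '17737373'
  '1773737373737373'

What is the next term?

Applying the rule to each of the 16 symbols of 1773737373737373 gives the pieces 17 73 73 73 73 73 73 73 73 73 73 73 73 73 73 73, which concatenate to the answer.

17737373737373737373737373737373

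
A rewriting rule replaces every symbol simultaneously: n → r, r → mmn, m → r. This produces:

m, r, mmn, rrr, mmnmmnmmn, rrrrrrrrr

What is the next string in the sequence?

Apply φ to rrrrrrrrr symbol by symbol: r→mmn, r→mmn, r→mmn, r→mmn, r→mmn, r→mmn, r→mmn, r→mmn, r→mmn; joined: mmn mmn mmn mmn mmn mmn mmn mmn mmn.

mmnmmnmmnmmnmmnmmnmmnmmnmmn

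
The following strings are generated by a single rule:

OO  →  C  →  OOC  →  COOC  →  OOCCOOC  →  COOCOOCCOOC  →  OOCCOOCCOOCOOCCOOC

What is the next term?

From term 3 onward, concatenate the second-to-last term with the last: OO·C = OOC, C·OOC = COOC, …
Continuing: COOCOOCCOOC · OOCCOOCCOOCOOCCOOC gives term 8.

COOCOOCCOOCOOCCOOCCOOCOOCCOOC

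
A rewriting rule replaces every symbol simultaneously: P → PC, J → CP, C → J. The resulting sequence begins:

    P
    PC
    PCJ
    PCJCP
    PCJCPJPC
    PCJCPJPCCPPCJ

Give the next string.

Replace each of the 13 characters of PCJCPJPCCPPCJ in place — PC J CP J PC CP PC J J PC PC J CP — and concatenate.

PCJCPJPCCPPCJJPCPCJCP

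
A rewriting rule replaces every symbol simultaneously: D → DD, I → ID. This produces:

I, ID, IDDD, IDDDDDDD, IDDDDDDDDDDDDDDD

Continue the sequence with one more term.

IDDDDDDDDDDDDDDDDDDDDDDDDDDDDDDD

Applying the rule to each of the 16 symbols of IDDDDDDDDDDDDDDD gives the pieces ID DD DD DD DD DD DD DD DD DD DD DD DD DD DD DD, which concatenate to the answer.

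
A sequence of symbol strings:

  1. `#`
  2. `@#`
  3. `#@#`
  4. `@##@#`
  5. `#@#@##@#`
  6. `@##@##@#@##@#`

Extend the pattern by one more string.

Each term (from the third on) is the two preceding terms concatenated in order: term 3 = #·@# = #@#.
Continuing: #@#@##@# · @##@##@#@##@# gives term 7.

#@#@##@#@##@##@#@##@#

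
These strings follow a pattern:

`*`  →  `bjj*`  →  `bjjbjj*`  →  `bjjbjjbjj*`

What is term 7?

bjjbjjbjjbjjbjjbjj*

The strings grow by a fixed prefix bjj each time.
From bjjbjjbjj*, 3 further steps: bjjbjjbjj* → bjjbjjbjjbjj* → bjjbjjbjjbjjbjj* → (answer).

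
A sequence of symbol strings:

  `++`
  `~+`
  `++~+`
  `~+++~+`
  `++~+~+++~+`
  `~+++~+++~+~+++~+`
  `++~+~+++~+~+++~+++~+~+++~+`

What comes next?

From term 3 onward, concatenate the second-to-last term with the last: ++·~+ = ++~+, ~+·++~+ = ~+++~+, …
So term 8 is ~+++~+++~+~+++~+·++~+~+++~+~+++~+++~+~+++~+.

~+++~+++~+~+++~+++~+~+++~+~+++~+++~+~+++~+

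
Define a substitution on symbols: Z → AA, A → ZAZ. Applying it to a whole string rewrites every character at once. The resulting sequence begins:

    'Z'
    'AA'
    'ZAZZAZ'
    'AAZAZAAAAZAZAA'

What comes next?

ZAZZAZAAZAZAAZAZZAZZAZZAZAAZAZAAZAZZAZ

φ(AAZAZAAAAZAZAA) expands symbol-by-symbol to ZAZ ZAZ AA ZAZ AA ZAZ ZAZ ZAZ ZAZ AA ZAZ AA ZAZ ZAZ; joining the 14 pieces gives the next term.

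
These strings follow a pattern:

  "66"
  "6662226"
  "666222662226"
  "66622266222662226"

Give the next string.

6662226622266222662226

The strings grow by a fixed suffix 62226 each time.
So the next term is 66622266222662226·62226.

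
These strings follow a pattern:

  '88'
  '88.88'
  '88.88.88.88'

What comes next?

s(k+1) = s(k)·.·s(k) — each term doubles the last with '.' between the halves.
So the next term is two copies of 88.88.88.88 with '.' between the halves.

88.88.88.88.88.88.88.88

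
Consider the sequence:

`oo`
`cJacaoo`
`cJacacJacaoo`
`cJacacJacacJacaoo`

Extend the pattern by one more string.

The strings grow by a fixed prefix cJaca each time.
Applying this once more to cJacacJacacJacaoo:

cJacacJacacJacacJacaoo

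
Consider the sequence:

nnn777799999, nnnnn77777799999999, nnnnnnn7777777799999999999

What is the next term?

Each string has the form n^{2n-1} 7^{2n} 9^{3n-1}, where the shown terms are n = 2, 3, 4.
Setting n = 5 gives 9, 10, 14 characters in each block.

nnnnnnnnn777777777799999999999999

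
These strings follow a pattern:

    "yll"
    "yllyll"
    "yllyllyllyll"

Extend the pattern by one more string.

Every step duplicates the string.
So the next term is two copies of yllyllyllyll.

yllyllyllyllyllyllyllyll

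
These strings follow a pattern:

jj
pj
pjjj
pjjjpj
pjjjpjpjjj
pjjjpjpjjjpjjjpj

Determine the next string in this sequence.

Each term (from the third on) is the previous term followed by the one before it: term 3 = pj·jj = pjjj.
So term 7 is pjjjpjpjjjpjjjpj·pjjjpjpjjj.

pjjjpjpjjjpjjjpjpjjjpjpjjj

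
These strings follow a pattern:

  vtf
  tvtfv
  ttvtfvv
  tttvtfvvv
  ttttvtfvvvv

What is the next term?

tttttvtfvvvvv

s(k+1) = t·s(k)·v, so each term gains t as a prefix and v as a suffix.
One more step from ttttvtfvvvv gives the answer.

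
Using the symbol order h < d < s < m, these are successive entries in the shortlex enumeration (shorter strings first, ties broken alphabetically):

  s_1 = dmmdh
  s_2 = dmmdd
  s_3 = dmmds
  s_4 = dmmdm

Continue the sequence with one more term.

dmmsh

The successor of dmmdm increments the rightmost position that isn't already m and resets every position after it to h.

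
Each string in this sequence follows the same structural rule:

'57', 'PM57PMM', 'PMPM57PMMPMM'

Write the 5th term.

Every step adds PM to the front and PMM to the end of the previous string.
From PMPM57PMMPMM, 2 further steps: PMPM57PMMPMM → PMPMPM57PMMPMMPMM → (answer).

PMPMPMPM57PMMPMMPMMPMM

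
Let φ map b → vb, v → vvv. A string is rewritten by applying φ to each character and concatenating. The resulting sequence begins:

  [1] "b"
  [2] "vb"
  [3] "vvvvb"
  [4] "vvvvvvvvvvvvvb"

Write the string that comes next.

Rewriting the 14 symbols of vvvvvvvvvvvvvb one by one yields vvv vvv vvv vvv vvv vvv vvv vvv vvv vvv vvv vvv vvv vb; concatenated:

vvvvvvvvvvvvvvvvvvvvvvvvvvvvvvvvvvvvvvvvb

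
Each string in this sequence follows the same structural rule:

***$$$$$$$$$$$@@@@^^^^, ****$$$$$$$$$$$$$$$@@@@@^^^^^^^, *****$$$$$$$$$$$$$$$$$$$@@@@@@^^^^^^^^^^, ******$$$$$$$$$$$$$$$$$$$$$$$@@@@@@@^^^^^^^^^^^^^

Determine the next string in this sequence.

Reading off run lengths: * runs 3, 4, 5, 6; $ runs 11, 15, 19, 23; @ runs 4, 5, 6, 7; ^ runs 4, 7, 10, 13 — each is linear in n, where the shown terms are n = 2, 3, 4, 5.
At n = 6 the blocks have lengths 7, 27, 8, 16.

*******$$$$$$$$$$$$$$$$$$$$$$$$$$$@@@@@@@@^^^^^^^^^^^^^^^^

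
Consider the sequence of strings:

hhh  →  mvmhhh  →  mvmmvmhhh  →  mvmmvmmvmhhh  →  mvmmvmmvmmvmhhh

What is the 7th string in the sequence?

Each term is the previous one with mvm prepended.
From mvmmvmmvmmvmhhh, 2 further steps: mvmmvmmvmmvmhhh → mvmmvmmvmmvmmvmhhh → (answer).

mvmmvmmvmmvmmvmmvmhhh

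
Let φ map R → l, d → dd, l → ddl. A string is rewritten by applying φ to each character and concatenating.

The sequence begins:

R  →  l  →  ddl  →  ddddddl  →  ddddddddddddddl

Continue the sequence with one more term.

Rewriting the 15 symbols of ddddddddddddddl one by one yields dd dd dd dd dd dd dd dd dd dd dd dd dd dd ddl; concatenated:

ddddddddddddddddddddddddddddddl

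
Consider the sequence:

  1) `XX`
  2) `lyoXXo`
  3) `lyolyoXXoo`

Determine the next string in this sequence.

Each term wraps the previous one in lyo on the left and o on the right.
So the next term is lyo·lyolyoXXoo·o.

lyolyolyoXXooo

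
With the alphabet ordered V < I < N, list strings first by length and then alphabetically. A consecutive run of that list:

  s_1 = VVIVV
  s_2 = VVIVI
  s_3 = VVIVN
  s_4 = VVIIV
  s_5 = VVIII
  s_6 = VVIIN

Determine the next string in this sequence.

The successor of VVIIN increments the rightmost position that isn't already N and resets every position after it to V.

VVINV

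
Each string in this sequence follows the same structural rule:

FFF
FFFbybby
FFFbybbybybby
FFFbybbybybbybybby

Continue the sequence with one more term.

Each term is the previous one with bybby appended.
One more step from FFFbybbybybbybybby gives the answer.

FFFbybbybybbybybbybybby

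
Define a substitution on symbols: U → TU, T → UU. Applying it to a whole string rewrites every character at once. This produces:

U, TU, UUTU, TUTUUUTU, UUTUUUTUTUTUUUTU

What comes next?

Rewriting the 16 symbols of UUTUUUTUTUTUUUTU one by one yields TU TU UU TU TU TU UU TU UU TU UU TU TU TU UU TU; concatenated:

TUTUUUTUTUTUUUTUUUTUUUTUTUTUUUTU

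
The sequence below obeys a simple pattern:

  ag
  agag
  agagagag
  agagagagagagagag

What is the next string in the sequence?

Every step duplicates the string.
Doubling agagagagagagagag:

agagagagagagagagagagagagagagagag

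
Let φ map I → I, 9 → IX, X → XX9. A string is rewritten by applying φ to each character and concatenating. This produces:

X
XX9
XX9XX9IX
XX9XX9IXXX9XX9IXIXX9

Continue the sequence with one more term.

Rewriting the 20 symbols of XX9XX9IXXX9XX9IXIXX9 one by one yields XX9 XX9 IX XX9 XX9 IX I XX9 XX9 XX9 IX XX9 XX9 IX I XX9 I XX9 XX9 IX; concatenated:

XX9XX9IXXX9XX9IXIXX9XX9XX9IXXX9XX9IXIXX9IXX9XX9IX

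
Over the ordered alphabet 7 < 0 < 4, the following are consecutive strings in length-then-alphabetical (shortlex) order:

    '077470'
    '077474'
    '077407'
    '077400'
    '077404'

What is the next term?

077447

The successor of 077404 increments the rightmost position that isn't already 4 and resets every position after it to 7.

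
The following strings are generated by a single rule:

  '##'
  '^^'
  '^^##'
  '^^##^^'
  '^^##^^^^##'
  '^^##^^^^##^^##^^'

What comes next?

^^##^^^^##^^##^^^^##^^^^##

Each term (from the third on) is the previous term followed by the one before it: term 3 = ^^·## = ^^##.
So term 7 is ^^##^^^^##^^##^^·^^##^^^^##.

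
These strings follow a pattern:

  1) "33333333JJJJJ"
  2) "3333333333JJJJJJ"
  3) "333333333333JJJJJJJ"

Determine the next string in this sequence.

Each string has the form 3^{2n+2} J^{n+2}, where the shown terms are n = 3, 4, 5.
For the next term, n = 6, so the run lengths are 14, 8.

33333333333333JJJJJJJJ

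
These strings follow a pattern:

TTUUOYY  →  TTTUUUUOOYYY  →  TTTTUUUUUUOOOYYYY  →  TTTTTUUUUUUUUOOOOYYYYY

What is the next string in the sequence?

TTTTTTUUUUUUUUUUOOOOOYYYYYY

Each string has the form T^{n+1} U^{2n} O^{n} Y^{n+1} (n = 1, 2, …).
At n = 5 the blocks have lengths 6, 10, 5, 6.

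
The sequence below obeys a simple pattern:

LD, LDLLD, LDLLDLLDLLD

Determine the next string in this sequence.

LDLLDLLDLLDLLDLLDLLDLLD

s(k+1) = s(k)·L·s(k) — each term doubles the last with 'L' between the halves.
So the next term is two copies of LDLLDLLDLLD with 'L' between the halves.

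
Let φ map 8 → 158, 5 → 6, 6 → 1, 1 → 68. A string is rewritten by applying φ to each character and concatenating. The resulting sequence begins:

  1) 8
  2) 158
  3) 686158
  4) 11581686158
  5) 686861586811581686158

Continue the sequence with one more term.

1158115816861581158686861586811581686158

Replace each of the 21 characters of 686861586811581686158 in place — 1 158 1 158 1 68 6 158 1 158 68 68 6 158 68 1 158 1 68 6 158 — and concatenate.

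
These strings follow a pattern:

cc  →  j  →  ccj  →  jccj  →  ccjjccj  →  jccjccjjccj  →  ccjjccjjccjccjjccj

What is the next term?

From term 3 onward, concatenate the second-to-last term with the last: cc·j = ccj, j·ccj = jccj, …
So term 8 is jccjccjjccj·ccjjccjjccjccjjccj.

jccjccjjccjccjjccjjccjccjjccj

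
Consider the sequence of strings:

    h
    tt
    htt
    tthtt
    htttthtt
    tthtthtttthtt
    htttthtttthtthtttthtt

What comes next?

From term 3 onward, concatenate the second-to-last term with the last: h·tt = htt, tt·htt = tthtt, …
So term 8 is tthtthtttthtt·htttthtttthtthtttthtt.

tthtthtttthtthtttthtttthtthtttthtt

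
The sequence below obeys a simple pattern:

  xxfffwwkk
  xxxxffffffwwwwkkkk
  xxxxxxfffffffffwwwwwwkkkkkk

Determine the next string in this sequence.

Reading off run lengths: x runs 2, 4, 6; f runs 3, 6, 9; w runs 2, 4, 6; k runs 2, 4, 6 — each is linear in n (n = 1, 2, …).
For the next term, n = 4, so the run lengths are 8, 12, 8, 8.

xxxxxxxxffffffffffffwwwwwwwwkkkkkkkk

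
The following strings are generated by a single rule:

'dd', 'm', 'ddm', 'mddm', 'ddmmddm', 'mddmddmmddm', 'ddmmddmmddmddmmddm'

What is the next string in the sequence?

From term 3 onward, concatenate the second-to-last term with the last: dd·m = ddm, m·ddm = mddm, …
So term 8 is mddmddmmddm·ddmmddmmddmddmmddm.

mddmddmmddmddmmddmmddmddmmddm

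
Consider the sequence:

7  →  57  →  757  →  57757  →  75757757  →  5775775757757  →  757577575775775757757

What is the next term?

5775775757757757577575775775757757

From term 3 onward, concatenate the second-to-last term with the last: 7·57 = 757, 57·757 = 57757, …
So term 8 is 5775775757757·757577575775775757757.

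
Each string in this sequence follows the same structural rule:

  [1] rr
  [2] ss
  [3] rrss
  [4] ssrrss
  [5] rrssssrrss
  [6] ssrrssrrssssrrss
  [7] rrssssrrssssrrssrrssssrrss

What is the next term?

This is a Fibonacci-style word recurrence s(k) = s(k−2)·s(k−1): e.g. rr·ss = rrss.
Continuing: ssrrssrrssssrrss · rrssssrrssssrrssrrssssrrss gives term 8.

ssrrssrrssssrrssrrssssrrssssrrssrrssssrrss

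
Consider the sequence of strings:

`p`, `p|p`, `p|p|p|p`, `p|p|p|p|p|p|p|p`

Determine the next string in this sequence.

p|p|p|p|p|p|p|p|p|p|p|p|p|p|p|p

Each string is two copies of the previous one joined by '|'.
So the next term is two copies of p|p|p|p|p|p|p|p with '|' between the halves.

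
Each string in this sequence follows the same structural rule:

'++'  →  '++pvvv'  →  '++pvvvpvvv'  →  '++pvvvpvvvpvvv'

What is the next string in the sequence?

++pvvvpvvvpvvvpvvv

The strings grow by a fixed suffix pvvv each time.
One more step from ++pvvvpvvvpvvv gives the answer.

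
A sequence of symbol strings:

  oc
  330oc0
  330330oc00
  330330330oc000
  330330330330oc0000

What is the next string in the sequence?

Each term wraps the previous one in 330 on the left and 0 on the right.
So the next term is 330·330330330330oc0000·0.

330330330330330oc00000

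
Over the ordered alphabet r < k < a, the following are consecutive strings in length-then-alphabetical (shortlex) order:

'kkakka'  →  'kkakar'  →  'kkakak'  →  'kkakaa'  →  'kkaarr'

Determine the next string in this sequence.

kkaark

Treat kkaarr as a base-3 numeral over the given alphabet and add one, carrying through any trailing a's.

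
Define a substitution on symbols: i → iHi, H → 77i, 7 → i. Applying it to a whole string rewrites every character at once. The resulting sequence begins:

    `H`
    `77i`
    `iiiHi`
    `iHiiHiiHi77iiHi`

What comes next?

iHi77iiHiiHi77iiHiiHi77iiHiiiiHiiHi77iiHi

Replace each of the 15 characters of iHiiHiiHi77iiHi in place — iHi 77i iHi iHi 77i iHi iHi 77i iHi i i iHi iHi 77i iHi — and concatenate.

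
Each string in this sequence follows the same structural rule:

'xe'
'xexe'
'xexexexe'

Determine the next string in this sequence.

Every step duplicates the string.
One more doubling of xexexexe gives the answer.

xexexexexexexexe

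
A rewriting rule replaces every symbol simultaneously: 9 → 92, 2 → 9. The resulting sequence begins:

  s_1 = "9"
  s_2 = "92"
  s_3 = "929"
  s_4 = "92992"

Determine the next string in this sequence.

Rewriting each symbol of 92992: 9→92, 2→9, 9→92, 9→92, 2→9, which concatenates to 92 9 92 92 9.

92992929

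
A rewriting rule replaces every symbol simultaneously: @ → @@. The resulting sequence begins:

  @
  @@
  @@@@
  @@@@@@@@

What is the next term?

Apply φ to @@@@@@@@ symbol by symbol: @→@@, @→@@, @→@@, @→@@, @→@@, @→@@, @→@@, @→@@; joined: @@ @@ @@ @@ @@ @@ @@ @@.

@@@@@@@@@@@@@@@@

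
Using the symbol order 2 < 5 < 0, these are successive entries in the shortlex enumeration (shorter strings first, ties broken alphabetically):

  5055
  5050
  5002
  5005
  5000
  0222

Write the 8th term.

0220

Advancing 2 positions from 0222 through 0222 → 0225 reaches term 8.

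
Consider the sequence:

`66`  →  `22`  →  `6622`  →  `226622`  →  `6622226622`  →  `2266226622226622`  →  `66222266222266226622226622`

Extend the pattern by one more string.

This is a Fibonacci-style word recurrence s(k) = s(k−2)·s(k−1): e.g. 66·22 = 6622.
Continuing: 2266226622226622 · 66222266222266226622226622 gives term 8.

226622662222662266222266222266226622226622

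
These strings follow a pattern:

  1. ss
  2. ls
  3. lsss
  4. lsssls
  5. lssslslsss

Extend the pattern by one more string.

lssslslssslsssls

This is a Fibonacci-style word recurrence s(k) = s(k−1)·s(k−2): e.g. ls·ss = lsss.
So term 6 is lssslslsss·lsssls.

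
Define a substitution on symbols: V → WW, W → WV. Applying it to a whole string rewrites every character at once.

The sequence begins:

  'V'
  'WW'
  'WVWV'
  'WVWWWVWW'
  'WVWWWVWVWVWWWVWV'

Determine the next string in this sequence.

Rewriting the 16 symbols of WVWWWVWVWVWWWVWV one by one yields WV WW WV WV WV WW WV WW WV WW WV WV WV WW WV WW; concatenated:

WVWWWVWVWVWWWVWWWVWWWVWVWVWWWVWW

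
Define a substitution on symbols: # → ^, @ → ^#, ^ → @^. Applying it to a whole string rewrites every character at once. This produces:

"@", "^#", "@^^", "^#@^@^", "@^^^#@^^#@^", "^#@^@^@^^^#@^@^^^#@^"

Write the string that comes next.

Applying the rule to each of the 20 symbols of ^#@^@^@^^^#@^@^^^#@^ gives the pieces @^ ^ ^# @^ ^# @^ ^# @^ @^ @^ ^ ^# @^ ^# @^ @^ @^ ^ ^# @^, which concatenate to the answer.

@^^^#@^^#@^^#@^@^@^^^#@^^#@^@^@^^^#@^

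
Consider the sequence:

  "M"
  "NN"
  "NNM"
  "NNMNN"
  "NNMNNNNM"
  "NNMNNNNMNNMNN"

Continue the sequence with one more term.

NNMNNNNMNNMNNNNMNNNNM

This is a Fibonacci-style word recurrence s(k) = s(k−1)·s(k−2): e.g. NN·M = NNM.
So term 7 is NNMNNNNMNNMNN·NNMNNNNM.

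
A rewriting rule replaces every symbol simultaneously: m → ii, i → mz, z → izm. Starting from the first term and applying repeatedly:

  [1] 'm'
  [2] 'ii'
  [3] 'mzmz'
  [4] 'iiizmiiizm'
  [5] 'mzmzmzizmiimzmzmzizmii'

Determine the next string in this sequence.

iiizmiiizmiiizmmzizmiimzmziiizmiiizmiiizmmzizmiimzmz

Applying the rule to each of the 22 symbols of mzmzmzizmiimzmzmzizmii gives the pieces ii izm ii izm ii izm mz izm ii mz mz ii izm ii izm ii izm mz izm ii mz mz, which concatenate to the answer.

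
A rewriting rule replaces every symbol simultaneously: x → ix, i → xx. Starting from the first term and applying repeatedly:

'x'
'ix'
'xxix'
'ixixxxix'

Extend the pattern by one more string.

xxixxxixixixxxix

Rewriting each symbol of ixixxxix: i→xx, x→ix, i→xx, x→ix, x→ix, x→ix, i→xx, x→ix, which concatenates to xx ix xx ix ix ix xx ix.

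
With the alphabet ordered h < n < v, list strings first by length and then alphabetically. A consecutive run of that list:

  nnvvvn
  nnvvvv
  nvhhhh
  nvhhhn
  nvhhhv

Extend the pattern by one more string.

Treat nvhhhv as a base-3 numeral over the given alphabet and add one, carrying through any trailing v's.

nvhhnh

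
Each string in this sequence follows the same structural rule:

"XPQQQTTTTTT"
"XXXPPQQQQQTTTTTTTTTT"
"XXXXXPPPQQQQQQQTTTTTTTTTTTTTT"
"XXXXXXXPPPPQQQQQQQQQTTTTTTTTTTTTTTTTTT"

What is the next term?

XXXXXXXXXPPPPPQQQQQQQQQQQTTTTTTTTTTTTTTTTTTTTTT

Term n consists of 2n-1 X's, followed by n P's, followed by 2n+1 Q's, followed by 4n+2 T's (n = 1, 2, …).
At n = 5 the blocks have lengths 9, 5, 11, 22.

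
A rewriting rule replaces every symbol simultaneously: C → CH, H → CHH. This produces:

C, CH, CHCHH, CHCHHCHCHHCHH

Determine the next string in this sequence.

Rewriting the 13 symbols of CHCHHCHCHHCHH one by one yields CH CHH CH CHH CHH CH CHH CH CHH CHH CH CHH CHH; concatenated:

CHCHHCHCHHCHHCHCHHCHCHHCHHCHCHHCHH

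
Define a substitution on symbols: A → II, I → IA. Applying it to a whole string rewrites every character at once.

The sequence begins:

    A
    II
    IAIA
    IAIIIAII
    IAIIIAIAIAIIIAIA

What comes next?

Rewriting the 16 symbols of IAIIIAIAIAIIIAIA one by one yields IA II IA IA IA II IA II IA II IA IA IA II IA II; concatenated:

IAIIIAIAIAIIIAIIIAIIIAIAIAIIIAII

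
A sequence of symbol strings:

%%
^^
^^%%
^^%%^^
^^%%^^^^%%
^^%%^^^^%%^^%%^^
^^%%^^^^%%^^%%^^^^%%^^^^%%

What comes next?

^^%%^^^^%%^^%%^^^^%%^^^^%%^^%%^^^^%%^^%%^^

Each term (from the third on) is the previous term followed by the one before it: term 3 = ^^·%% = ^^%%.
Continuing: ^^%%^^^^%%^^%%^^^^%%^^^^%% · ^^%%^^^^%%^^%%^^ gives term 8.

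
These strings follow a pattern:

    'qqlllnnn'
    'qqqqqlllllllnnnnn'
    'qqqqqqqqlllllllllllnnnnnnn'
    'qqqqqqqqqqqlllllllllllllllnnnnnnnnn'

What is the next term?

Each string has the form q^{3n-1} l^{4n-1} n^{2n+1} (n = 1, 2, …).
Setting n = 5 gives 14, 19, 11 characters in each block.

qqqqqqqqqqqqqqlllllllllllllllllllnnnnnnnnnnn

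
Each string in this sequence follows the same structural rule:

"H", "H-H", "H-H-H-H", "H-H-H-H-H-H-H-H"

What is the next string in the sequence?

Each string is two copies of the previous one joined by '-'.
So the next term is two copies of H-H-H-H-H-H-H-H with '-' between the halves.

H-H-H-H-H-H-H-H-H-H-H-H-H-H-H-H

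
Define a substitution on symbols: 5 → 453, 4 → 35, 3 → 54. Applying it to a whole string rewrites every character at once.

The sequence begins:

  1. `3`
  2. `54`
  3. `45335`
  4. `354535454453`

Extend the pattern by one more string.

54453354535445335453353545354

Expanding 354535454453: 3→54, 5→453, 4→35, 5→453, 3→54, 5→453, 4→35, 5→453, 4→35, 4→35, 5→453, 3→54. Concatenated: 54 453 35 453 54 453 35 453 35 35 453 54.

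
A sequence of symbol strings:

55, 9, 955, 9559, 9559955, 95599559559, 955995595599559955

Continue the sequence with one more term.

95599559559955995595599559559

This is a Fibonacci-style word recurrence s(k) = s(k−1)·s(k−2): e.g. 9·55 = 955.
The next term joins 955995595599559955 and 95599559559.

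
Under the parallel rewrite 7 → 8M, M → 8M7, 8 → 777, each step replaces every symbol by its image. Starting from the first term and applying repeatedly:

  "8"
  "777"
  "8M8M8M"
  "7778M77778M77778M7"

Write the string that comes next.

Applying the rule to each of the 18 symbols of 7778M77778M77778M7 gives the pieces 8M 8M 8M 777 8M7 8M 8M 8M 8M 777 8M7 8M 8M 8M 8M 777 8M7 8M, which concatenate to the answer.

8M8M8M7778M78M8M8M8M7778M78M8M8M8M7778M78M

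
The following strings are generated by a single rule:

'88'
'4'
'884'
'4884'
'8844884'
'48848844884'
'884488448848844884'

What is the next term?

Each term (from the third on) is the two preceding terms concatenated in order: term 3 = 88·4 = 884.
So term 8 is 48848844884·884488448848844884.

48848844884884488448848844884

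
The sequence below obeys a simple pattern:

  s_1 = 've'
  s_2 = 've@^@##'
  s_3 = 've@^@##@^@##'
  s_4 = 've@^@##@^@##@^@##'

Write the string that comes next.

Every step adds @^@## to the end: s(k+1) = s(k)·@^@##.
One more step from ve@^@##@^@##@^@## gives the answer.

ve@^@##@^@##@^@##@^@##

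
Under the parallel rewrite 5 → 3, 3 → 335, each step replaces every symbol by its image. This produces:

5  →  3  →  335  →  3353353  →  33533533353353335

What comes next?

Replace each of the 17 characters of 33533533353353335 in place — 335 335 3 335 335 3 335 335 335 3 335 335 3 335 335 335 3 — and concatenate.

33533533353353335335335333533533353353353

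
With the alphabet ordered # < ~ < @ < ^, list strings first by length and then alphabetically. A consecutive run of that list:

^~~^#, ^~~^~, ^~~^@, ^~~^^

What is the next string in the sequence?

The successor of ^~~^^ increments the rightmost position that isn't already ^ and resets every position after it to #.

^~@##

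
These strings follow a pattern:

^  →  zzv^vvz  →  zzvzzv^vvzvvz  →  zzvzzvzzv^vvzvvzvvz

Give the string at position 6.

Every step adds zzv to the front and vvz to the end of the previous string.
From zzvzzvzzv^vvzvvzvvz, 2 further steps: zzvzzvzzv^vvzvvzvvz → zzvzzvzzvzzv^vvzvvzvvzvvz → (answer).

zzvzzvzzvzzvzzv^vvzvvzvvzvvzvvz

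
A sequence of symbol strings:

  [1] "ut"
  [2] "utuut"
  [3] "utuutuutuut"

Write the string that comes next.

Each string is two copies of the previous one joined by 'u'.
One more doubling of utuutuutuut gives the answer.

utuutuutuutuutuutuutuut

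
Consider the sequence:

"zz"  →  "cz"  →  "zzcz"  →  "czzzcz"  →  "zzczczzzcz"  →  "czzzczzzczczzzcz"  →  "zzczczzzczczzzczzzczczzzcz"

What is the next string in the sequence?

From term 3 onward, concatenate the second-to-last term with the last: zz·cz = zzcz, cz·zzcz = czzzcz, …
Continuing: czzzczzzczczzzcz · zzczczzzczczzzczzzczczzzcz gives term 8.

czzzczzzczczzzczzzczczzzczczzzczzzczczzzcz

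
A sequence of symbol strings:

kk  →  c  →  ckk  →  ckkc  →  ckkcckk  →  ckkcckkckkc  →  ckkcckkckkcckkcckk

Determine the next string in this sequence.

ckkcckkckkcckkcckkckkcckkckkc

Each term (from the third on) is the previous term followed by the one before it: term 3 = c·kk = ckk.
Continuing: ckkcckkckkcckkcckk · ckkcckkckkc gives term 8.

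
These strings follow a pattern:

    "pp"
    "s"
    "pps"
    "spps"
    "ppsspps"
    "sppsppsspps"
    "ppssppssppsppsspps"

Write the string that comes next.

sppsppssppsppssppssppsppsspps

Each term (from the third on) is the two preceding terms concatenated in order: term 3 = pp·s = pps.
Continuing: sppsppsspps · ppssppssppsppsspps gives term 8.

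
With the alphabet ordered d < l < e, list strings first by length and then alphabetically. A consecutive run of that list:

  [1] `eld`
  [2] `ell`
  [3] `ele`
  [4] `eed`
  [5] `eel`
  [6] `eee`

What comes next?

After eee the length-3 strings are exhausted; the first length-4 string is 4 copies of d.

dddd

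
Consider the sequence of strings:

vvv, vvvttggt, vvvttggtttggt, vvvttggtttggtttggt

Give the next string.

The strings grow by a fixed suffix ttggt each time.
Applying this once more to vvvttggtttggtttggt:

vvvttggtttggtttggtttggt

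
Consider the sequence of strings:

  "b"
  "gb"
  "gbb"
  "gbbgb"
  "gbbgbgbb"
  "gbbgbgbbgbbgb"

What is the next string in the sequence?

This is a Fibonacci-style word recurrence s(k) = s(k−1)·s(k−2): e.g. gb·b = gbb.
So term 7 is gbbgbgbbgbbgb·gbbgbgbb.

gbbgbgbbgbbgbgbbgbgbb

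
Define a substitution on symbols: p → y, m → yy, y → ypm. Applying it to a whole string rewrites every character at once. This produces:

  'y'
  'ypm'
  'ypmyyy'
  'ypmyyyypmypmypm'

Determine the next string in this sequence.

ypmyyyypmypmypmypmyyyypmyyyypmyyy

φ(ypmyyyypmypmypm) expands symbol-by-symbol to ypm y yy ypm ypm ypm ypm y yy ypm y yy ypm y yy; joining the 15 pieces gives the next term.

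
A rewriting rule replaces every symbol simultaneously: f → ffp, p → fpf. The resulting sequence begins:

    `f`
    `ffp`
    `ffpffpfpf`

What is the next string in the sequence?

ffpffpfpfffpffpfpfffpfpfffp

Expanding ffpffpfpf: f→ffp, f→ffp, p→fpf, f→ffp, f→ffp, p→fpf, f→ffp, p→fpf, f→ffp. Concatenated: ffp ffp fpf ffp ffp fpf ffp fpf ffp.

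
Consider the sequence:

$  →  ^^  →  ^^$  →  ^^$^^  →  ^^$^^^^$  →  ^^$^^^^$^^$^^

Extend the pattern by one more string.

This is a Fibonacci-style word recurrence s(k) = s(k−1)·s(k−2): e.g. ^^·$ = ^^$.
The next term joins ^^$^^^^$^^$^^ and ^^$^^^^$.

^^$^^^^$^^$^^^^$^^^^$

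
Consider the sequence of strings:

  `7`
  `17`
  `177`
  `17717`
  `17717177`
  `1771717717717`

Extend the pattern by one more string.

177171771771717717177

From term 3 onward, concatenate the last term with the second-to-last: 17·7 = 177, 177·17 = 17717, …
The next term joins 1771717717717 and 17717177.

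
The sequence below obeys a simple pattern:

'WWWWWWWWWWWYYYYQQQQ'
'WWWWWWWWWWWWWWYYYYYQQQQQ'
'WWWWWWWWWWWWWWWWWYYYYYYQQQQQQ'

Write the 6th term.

Each string has the form W^{3n+2} Y^{n+1} Q^{n+1}, where the shown terms are n = 3, 4, 5.
At n = 8 the blocks have lengths 26, 9, 9.

WWWWWWWWWWWWWWWWWWWWWWWWWWYYYYYYYYYQQQQQQQQQ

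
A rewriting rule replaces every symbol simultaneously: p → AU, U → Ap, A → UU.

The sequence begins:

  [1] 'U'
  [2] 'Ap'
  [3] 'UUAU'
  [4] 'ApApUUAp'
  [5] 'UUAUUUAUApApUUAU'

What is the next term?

Applying the rule to each of the 16 symbols of UUAUUUAUApApUUAU gives the pieces Ap Ap UU Ap Ap Ap UU Ap UU AU UU AU Ap Ap UU Ap, which concatenate to the answer.

ApApUUApApApUUApUUAUUUAUApApUUAp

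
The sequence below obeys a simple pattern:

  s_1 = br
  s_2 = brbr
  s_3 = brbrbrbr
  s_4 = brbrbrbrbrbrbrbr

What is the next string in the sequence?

brbrbrbrbrbrbrbrbrbrbrbrbrbrbrbr

Each string is two copies of the previous one concatenated.
So the next term is two copies of brbrbrbrbrbrbrbr.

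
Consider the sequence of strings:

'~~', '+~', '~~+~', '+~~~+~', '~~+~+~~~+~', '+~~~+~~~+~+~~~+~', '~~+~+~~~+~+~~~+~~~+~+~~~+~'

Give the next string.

+~~~+~~~+~+~~~+~~~+~+~~~+~+~~~+~~~+~+~~~+~

Each term (from the third on) is the two preceding terms concatenated in order: term 3 = ~~·+~ = ~~+~.
Continuing: +~~~+~~~+~+~~~+~ · ~~+~+~~~+~+~~~+~~~+~+~~~+~ gives term 8.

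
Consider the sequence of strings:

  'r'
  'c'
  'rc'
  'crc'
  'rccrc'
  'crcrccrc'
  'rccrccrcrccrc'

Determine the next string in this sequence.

crcrccrcrccrccrcrccrc

Each term (from the third on) is the two preceding terms concatenated in order: term 3 = r·c = rc.
The next term joins crcrccrc and rccrccrcrccrc.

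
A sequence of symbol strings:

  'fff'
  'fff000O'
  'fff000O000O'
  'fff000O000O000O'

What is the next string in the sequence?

Every step adds 000O to the end: s(k+1) = s(k)·000O.
Applying this once more to fff000O000O000O:

fff000O000O000O000O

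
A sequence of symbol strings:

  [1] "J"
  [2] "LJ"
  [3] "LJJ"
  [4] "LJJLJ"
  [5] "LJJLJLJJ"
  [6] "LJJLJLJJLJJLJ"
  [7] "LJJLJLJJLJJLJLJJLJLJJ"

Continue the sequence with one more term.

LJJLJLJJLJJLJLJJLJLJJLJJLJLJJLJJLJ

From term 3 onward, concatenate the last term with the second-to-last: LJ·J = LJJ, LJJ·LJ = LJJLJ, …
So term 8 is LJJLJLJJLJJLJLJJLJLJJ·LJJLJLJJLJJLJ.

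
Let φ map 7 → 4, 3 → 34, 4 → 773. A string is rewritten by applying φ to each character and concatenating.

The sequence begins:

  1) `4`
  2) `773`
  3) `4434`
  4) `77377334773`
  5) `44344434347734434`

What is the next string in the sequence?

Replace each of the 17 characters of 44344434347734434 in place — 773 773 34 773 773 773 34 773 34 773 4 4 34 773 773 34 773 — and concatenate.

773773347737737733477334773443477377334773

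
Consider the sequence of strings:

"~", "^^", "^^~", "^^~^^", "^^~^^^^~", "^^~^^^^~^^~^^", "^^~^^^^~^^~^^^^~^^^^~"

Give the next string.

^^~^^^^~^^~^^^^~^^^^~^^~^^^^~^^~^^

From term 3 onward, concatenate the last term with the second-to-last: ^^·~ = ^^~, ^^~·^^ = ^^~^^, …
The next term joins ^^~^^^^~^^~^^^^~^^^^~ and ^^~^^^^~^^~^^.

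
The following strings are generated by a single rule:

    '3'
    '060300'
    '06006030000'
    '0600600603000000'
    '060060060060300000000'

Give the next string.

06006006006006030000000000

s(k+1) = 060·s(k)·00, so each term gains 060 as a prefix and 00 as a suffix.
One more step from 060060060060300000000 gives the answer.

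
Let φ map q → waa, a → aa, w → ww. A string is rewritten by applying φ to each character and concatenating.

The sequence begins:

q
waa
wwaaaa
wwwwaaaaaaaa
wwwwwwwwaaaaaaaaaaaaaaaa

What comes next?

Rewriting the 24 symbols of wwwwwwwwaaaaaaaaaaaaaaaa one by one yields ww ww ww ww ww ww ww ww aa aa aa aa aa aa aa aa aa aa aa aa aa aa aa aa; concatenated:

wwwwwwwwwwwwwwwwaaaaaaaaaaaaaaaaaaaaaaaaaaaaaaaa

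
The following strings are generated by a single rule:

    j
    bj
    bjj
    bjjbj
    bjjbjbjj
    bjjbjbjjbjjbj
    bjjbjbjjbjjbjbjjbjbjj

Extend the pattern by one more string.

This is a Fibonacci-style word recurrence s(k) = s(k−1)·s(k−2): e.g. bj·j = bjj.
The next term joins bjjbjbjjbjjbjbjjbjbjj and bjjbjbjjbjjbj.

bjjbjbjjbjjbjbjjbjbjjbjjbjbjjbjjbj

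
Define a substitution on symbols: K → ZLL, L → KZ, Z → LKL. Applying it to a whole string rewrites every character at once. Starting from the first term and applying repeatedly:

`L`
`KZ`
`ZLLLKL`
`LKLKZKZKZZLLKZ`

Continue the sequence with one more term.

Replace each of the 14 characters of LKLKZKZKZZLLKZ in place — KZ ZLL KZ ZLL LKL ZLL LKL ZLL LKL LKL KZ KZ ZLL LKL — and concatenate.

KZZLLKZZLLLKLZLLLKLZLLLKLLKLKZKZZLLLKL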